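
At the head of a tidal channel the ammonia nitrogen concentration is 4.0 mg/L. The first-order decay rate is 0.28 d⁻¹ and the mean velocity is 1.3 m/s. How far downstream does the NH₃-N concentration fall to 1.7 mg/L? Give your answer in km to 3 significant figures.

343 km

From C = C₀·e^(−kt), t = ln(C₀/C)/k = ln(4.0/1.7)/0.28 = 0.8557/0.28 = 3.056 d.
Distance = v·t = 1.3 m/s × 2.64e+05 s = 3.432e+05 m = 343.2 km.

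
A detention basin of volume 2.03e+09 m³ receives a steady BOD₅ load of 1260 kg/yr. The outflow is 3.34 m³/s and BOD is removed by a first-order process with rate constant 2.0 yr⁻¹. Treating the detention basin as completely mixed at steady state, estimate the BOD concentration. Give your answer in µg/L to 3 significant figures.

0.302 µg/L

Outflow Q = 3.34 m³/s × 3.156e+07 s/yr = 1.054e+08 m³/yr.
Steady-state CSTR mass balance: W = Q·C + k·V·C, so C = W/(Q + kV).
Q + kV = 1.054e+08 + 2.0·2.03e+09 = 4.165e+09 m³/yr.
C = 1260/4.165e+09 = 3.025e-07 kg/m³ = 0.0003025 mg/L = 0.3025 µg/L.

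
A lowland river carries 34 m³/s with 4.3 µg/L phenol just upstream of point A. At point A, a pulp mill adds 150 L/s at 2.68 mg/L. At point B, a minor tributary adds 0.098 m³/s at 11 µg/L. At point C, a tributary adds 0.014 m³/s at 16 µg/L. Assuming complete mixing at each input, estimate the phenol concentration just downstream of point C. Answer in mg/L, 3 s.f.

0.0160 mg/L

4.3 µg/L = 0.0043 mg/L.
150 L/s = 0.15 m³/s.
After input A: C = (34·0.0043 + 0.15·2.68) / 34.15 = 0.01605 mg/L.
11 µg/L = 0.011 mg/L.
After input B: C = (34.15·0.01605 + 0.098·0.011) / 34.25 = 0.01604 mg/L.
16 µg/L = 0.016 mg/L.
After input C: C = (34.25·0.01604 + 0.014·0.016) / 34.26 = 0.01604 mg/L.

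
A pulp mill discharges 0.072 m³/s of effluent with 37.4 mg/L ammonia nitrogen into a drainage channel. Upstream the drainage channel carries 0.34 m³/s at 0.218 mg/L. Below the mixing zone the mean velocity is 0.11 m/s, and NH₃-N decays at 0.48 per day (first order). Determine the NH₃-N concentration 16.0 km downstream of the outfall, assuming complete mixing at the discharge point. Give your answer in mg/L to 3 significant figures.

2.99 mg/L

After complete mixing, C₀ = (0.072·37.4 + 0.34·0.218) / 0.412 = 6.716 mg/L.
Travel time t = 1.6e+04 m / 0.11 m/s = 1.455e+05 s = 1.684 d.
C = 6.716·exp(−0.48·1.684) = 6.716·0.4457 = 2.993 mg/L.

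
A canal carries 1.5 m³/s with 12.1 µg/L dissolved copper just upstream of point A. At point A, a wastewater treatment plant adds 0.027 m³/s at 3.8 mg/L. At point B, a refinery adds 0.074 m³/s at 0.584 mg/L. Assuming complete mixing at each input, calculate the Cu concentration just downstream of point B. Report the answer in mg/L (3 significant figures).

12.1 µg/L = 0.0121 mg/L.
After input A: C = (1.5·0.0121 + 0.027·3.8) / 1.527 = 0.07908 mg/L.
After input B: C = (1.527·0.07908 + 0.074·0.584) / 1.601 = 0.1024 mg/L.

0.102 mg/L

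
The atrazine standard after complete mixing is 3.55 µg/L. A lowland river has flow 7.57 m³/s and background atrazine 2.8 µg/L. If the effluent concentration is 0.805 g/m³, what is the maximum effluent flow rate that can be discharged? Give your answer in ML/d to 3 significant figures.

0.612 ML/d

2.8 µg/L = 0.0028 mg/L.
3.55 µg/L = 0.00355 mg/L.
Mass balance at complete mixing: C_std·(Q_w + Q_r) = Q_w·C_e + Q_r·C_b.
Rearranging, Q_w = Q_r·(C_std − C_b)/(C_e − C_std) = 7.57·(0.00355 − 0.0028) / (0.805 − 0.00355) = 0.007084 m³/s.
= 0.6121 ML/d.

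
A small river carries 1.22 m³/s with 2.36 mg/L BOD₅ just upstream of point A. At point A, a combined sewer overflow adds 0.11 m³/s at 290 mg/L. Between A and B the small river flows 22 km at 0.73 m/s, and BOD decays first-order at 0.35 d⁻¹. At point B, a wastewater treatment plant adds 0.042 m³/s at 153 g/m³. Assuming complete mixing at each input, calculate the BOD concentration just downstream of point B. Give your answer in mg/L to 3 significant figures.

27.1 mg/L

After input A: C = (1.22·2.36 + 0.11·290) / 1.33 = 26.15 mg/L.
Over the 22 km reach to input B (t = 3.014e+04 s = 0.3488 d), decay gives C = 26.15·exp(−0.35·0.3488) = 23.14 mg/L.
After input B: C = (1.33·23.14 + 0.042·153) / 1.372 = 27.12 mg/L.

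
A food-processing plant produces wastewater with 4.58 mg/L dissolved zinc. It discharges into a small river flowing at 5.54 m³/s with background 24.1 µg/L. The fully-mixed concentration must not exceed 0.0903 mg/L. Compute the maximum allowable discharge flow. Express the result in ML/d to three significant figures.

24.1 µg/L = 0.0241 mg/L.
Mass balance at complete mixing: C_std·(Q_w + Q_r) = Q_w·C_e + Q_r·C_b.
Rearranging, Q_w = Q_r·(C_std − C_b)/(C_e − C_std) = 5.54·(0.0903 − 0.0241) / (4.58 − 0.0903) = 0.08169 m³/s.
= 7.058 ML/d.

7.06 ML/d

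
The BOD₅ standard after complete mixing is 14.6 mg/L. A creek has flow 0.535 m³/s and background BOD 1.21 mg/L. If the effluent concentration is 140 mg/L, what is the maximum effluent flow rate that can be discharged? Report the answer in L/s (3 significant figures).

Mass balance at complete mixing: C_std·(Q_w + Q_r) = Q_w·C_e + Q_r·C_b.
Rearranging, Q_w = Q_r·(C_std − C_b)/(C_e − C_std) = 0.535·(14.6 − 1.21) / (140 − 14.6) = 0.05713 m³/s.
= 57.13 L/s.

57.1 L/s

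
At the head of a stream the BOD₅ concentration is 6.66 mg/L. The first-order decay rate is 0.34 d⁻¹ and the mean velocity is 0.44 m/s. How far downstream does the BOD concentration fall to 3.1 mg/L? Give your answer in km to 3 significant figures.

From C = C₀·e^(−kt), t = ln(C₀/C)/k = ln(6.66/3.1)/0.34 = 0.7647/0.34 = 2.249 d.
Distance = v·t = 0.44 m/s × 1.943e+05 s = 8.55e+04 m = 85.5 km.

85.5 km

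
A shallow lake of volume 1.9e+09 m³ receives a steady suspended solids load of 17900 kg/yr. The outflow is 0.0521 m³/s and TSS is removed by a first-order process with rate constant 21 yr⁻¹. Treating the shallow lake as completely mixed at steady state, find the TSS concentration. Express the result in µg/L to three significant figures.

Outflow Q = 0.0521 m³/s × 3.156e+07 s/yr = 1.644e+06 m³/yr.
Steady-state CSTR mass balance: W = Q·C + k·V·C, so C = W/(Q + kV).
Q + kV = 1.644e+06 + 21·1.9e+09 = 3.99e+10 m³/yr.
C = 17900/3.99e+10 = 4.486e-07 kg/m³ = 0.0004486 mg/L = 0.4486 µg/L.

0.449 µg/L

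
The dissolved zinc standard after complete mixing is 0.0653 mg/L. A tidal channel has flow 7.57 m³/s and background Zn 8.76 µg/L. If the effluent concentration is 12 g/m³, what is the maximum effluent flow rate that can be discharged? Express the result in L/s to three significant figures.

35.9 L/s

8.76 µg/L = 0.00876 mg/L.
Mass balance at complete mixing: C_std·(Q_w + Q_r) = Q_w·C_e + Q_r·C_b.
Rearranging, Q_w = Q_r·(C_std − C_b)/(C_e − C_std) = 7.57·(0.0653 − 0.00876) / (12 − 0.0653) = 0.03586 m³/s.
= 35.86 L/s.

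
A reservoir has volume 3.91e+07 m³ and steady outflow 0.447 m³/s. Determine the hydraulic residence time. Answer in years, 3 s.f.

Q = 0.447 m³/s × 3.156e+07 s/yr = 1.411e+07 m³/yr.
Hydraulic residence time τ = V/Q = 3.91e+07/1.411e+07 = 2.772 yr.

2.77 yr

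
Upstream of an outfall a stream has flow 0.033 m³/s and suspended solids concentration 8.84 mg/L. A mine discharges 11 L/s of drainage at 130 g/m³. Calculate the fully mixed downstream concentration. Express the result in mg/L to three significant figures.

11 L/s = 0.011 m³/s.
Conservation of mass across the mixing zone: C = (0.011·130 + 0.033·8.84) / (0.011 + 0.033) = 1.722/0.044 = 39.13 mg/L.

39.1 mg/L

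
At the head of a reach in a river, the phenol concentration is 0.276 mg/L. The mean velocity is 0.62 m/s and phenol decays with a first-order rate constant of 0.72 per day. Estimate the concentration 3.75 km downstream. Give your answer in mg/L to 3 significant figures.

0.262 mg/L

Travel time t = 3.75 km / 0.62 m/s = 3750/0.62 = 6048 s = 0.07 d.
First-order decay: C = 0.276·exp(−0.72·0.07) = 0.276·0.9508 = 0.2624 mg/L.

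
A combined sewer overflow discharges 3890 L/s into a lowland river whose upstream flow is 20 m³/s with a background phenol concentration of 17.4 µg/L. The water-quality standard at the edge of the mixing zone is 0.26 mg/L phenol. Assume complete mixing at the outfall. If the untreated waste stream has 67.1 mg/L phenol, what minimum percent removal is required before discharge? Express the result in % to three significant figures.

97.8 %

3890 L/s = 3.89 m³/s.
17.4 µg/L = 0.0174 mg/L.
Mass balance: 0.26·23.89 = 3.89·Cₑ + 20·0.0174.
Cₑ = (6.211 − 0.348) / 3.89 = 1.507 mg/L.
Required removal = 1 − 1.507/67.1 = 97.75 %.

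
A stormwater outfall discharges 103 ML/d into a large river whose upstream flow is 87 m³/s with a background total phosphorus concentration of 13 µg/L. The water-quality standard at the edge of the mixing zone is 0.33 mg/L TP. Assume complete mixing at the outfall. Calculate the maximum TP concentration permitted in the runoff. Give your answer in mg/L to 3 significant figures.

103 ML/d = 1.192 m³/s.
13 µg/L = 0.013 mg/L.
Mass balance: 0.33·88.19 = 1.192·Cₑ + 87·0.013.
Cₑ = (29.1 − 1.131) / 1.192 = 23.46 mg/L.

23.5 mg/L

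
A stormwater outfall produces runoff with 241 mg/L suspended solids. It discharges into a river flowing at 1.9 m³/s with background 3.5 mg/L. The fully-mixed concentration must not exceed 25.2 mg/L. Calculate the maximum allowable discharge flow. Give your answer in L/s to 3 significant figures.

191 L/s

Mass balance at complete mixing: C_std·(Q_w + Q_r) = Q_w·C_e + Q_r·C_b.
Rearranging, Q_w = Q_r·(C_std − C_b)/(C_e − C_std) = 1.9·(25.2 − 3.5) / (241 − 25.2) = 0.1911 m³/s.
= 191.1 L/s.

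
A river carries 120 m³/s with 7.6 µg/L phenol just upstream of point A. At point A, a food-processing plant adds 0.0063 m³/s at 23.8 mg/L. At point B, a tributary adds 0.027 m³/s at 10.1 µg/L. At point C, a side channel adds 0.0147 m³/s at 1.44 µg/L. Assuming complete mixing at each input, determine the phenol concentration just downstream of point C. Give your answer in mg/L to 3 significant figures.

7.6 µg/L = 0.0076 mg/L.
After input A: C = (120·0.0076 + 0.0063·23.8) / 120 = 0.008849 mg/L.
10.1 µg/L = 0.0101 mg/L.
After input B: C = (120·0.008849 + 0.027·0.0101) / 120 = 0.008849 mg/L.
1.44 µg/L = 0.00144 mg/L.
After input C: C = (120·0.008849 + 0.0147·0.00144) / 120 = 0.008848 mg/L.

0.00885 mg/L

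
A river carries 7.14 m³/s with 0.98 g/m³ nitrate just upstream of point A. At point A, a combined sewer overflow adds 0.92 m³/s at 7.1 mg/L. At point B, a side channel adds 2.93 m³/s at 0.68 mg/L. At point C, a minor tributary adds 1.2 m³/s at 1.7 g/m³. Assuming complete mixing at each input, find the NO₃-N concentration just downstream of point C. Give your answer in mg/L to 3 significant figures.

After input A: C = (7.14·0.98 + 0.92·7.1) / 8.06 = 1.679 mg/L.
After input B: C = (8.06·1.679 + 2.93·0.68) / 10.99 = 1.412 mg/L.
After input C: C = (10.99·1.412 + 1.2·1.7) / 12.19 = 1.441 mg/L.

1.44 mg/L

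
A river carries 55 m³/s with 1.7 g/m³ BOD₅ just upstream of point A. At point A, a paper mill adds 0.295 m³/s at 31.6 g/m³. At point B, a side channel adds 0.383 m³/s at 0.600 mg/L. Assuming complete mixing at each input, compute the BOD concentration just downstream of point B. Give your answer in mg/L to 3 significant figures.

After input A: C = (55·1.7 + 0.295·31.6) / 55.3 = 1.86 mg/L.
After input B: C = (55.3·1.86 + 0.383·0.6) / 55.68 = 1.851 mg/L.

1.85 mg/L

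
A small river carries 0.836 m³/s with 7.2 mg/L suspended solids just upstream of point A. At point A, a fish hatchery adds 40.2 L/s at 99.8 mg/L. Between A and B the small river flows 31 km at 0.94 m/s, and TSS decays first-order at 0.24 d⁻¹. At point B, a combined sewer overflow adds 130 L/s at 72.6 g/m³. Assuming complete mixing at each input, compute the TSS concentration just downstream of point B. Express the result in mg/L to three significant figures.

18.5 mg/L

40.2 L/s = 0.0402 m³/s.
After input A: C = (0.836·7.2 + 0.0402·99.8) / 0.8762 = 11.45 mg/L.
Over the 31 km reach to input B (t = 3.298e+04 s = 0.3817 d), decay gives C = 11.45·exp(−0.24·0.3817) = 10.45 mg/L.
130 L/s = 0.13 m³/s.
After input B: C = (0.8762·10.45 + 0.13·72.6) / 1.006 = 18.48 mg/L.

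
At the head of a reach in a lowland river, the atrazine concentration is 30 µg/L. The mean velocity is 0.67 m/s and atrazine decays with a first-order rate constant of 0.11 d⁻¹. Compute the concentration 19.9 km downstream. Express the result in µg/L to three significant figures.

Travel time t = 19.9 km / 0.67 m/s = 1.99e+04/0.67 = 2.97e+04 s = 0.3438 d.
First-order decay: C = 30·exp(−0.11·0.3438) = 30·0.9629 = 28.89 µg/L.

28.9 µg/L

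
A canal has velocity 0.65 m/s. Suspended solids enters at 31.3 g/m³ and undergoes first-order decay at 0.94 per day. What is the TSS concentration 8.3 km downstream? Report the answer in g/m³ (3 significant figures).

Travel time t = 8.3 km / 0.65 m/s = 8300/0.65 = 1.277e+04 s = 0.1478 d.
First-order decay: C = 31.3·exp(−0.94·0.1478) = 31.3·0.8703 = 27.24 g/m³.

27.2 g/m³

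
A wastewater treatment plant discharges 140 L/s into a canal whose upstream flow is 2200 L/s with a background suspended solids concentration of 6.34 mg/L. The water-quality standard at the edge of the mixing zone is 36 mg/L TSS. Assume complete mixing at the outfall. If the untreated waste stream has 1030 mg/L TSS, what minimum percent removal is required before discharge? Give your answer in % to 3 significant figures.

140 L/s = 0.14 m³/s.
2200 L/s = 2.2 m³/s.
Mass balance: 36·2.34 = 0.14·Cₑ + 2.2·6.34.
Cₑ = (84.24 − 13.95) / 0.14 = 502.1 mg/L.
Required removal = 1 − 502.1/1030 = 51.25 %.

51.3 %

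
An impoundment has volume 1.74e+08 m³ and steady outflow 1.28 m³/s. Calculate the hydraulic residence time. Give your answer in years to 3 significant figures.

4.31 yr

Q = 1.28 m³/s × 3.156e+07 s/yr = 4.039e+07 m³/yr.
Hydraulic residence time τ = V/Q = 1.74e+08/4.039e+07 = 4.308 yr.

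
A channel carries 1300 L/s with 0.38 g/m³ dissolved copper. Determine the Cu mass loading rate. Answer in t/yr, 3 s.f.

15.6 t/yr

1300 L/s = 1.3 m³/s.
Mass flux = Q·C = 1.3 m³/s × 0.38 g/m³ = 0.494 g/s.
= 0.494 g/s × 31.56 = 15.59 t/yr.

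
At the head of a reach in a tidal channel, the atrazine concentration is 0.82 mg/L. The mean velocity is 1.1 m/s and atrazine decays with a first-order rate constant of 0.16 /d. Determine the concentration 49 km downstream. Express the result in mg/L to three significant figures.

Travel time t = 49 km / 1.1 m/s = 4.9e+04/1.1 = 4.455e+04 s = 0.5156 d.
First-order decay: C = 0.82·exp(−0.16·0.5156) = 0.82·0.9208 = 0.7551 mg/L.

0.755 mg/L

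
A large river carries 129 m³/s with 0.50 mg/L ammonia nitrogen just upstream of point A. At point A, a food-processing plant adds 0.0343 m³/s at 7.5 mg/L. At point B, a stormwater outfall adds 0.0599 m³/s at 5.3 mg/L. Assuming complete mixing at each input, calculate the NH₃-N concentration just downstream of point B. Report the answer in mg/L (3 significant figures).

0.504 mg/L

After input A: C = (129·0.5 + 0.0343·7.5) / 129 = 0.5019 mg/L.
After input B: C = (129·0.5019 + 0.0599·5.3) / 129.1 = 0.5041 mg/L.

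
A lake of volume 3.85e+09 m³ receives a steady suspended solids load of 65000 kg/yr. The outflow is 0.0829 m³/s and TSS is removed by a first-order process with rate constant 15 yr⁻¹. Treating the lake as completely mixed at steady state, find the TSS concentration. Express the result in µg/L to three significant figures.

Outflow Q = 0.0829 m³/s × 3.156e+07 s/yr = 2.616e+06 m³/yr.
Steady-state CSTR mass balance: W = Q·C + k·V·C, so C = W/(Q + kV).
Q + kV = 2.616e+06 + 15·3.85e+09 = 5.775e+10 m³/yr.
C = 65000/5.775e+10 = 1.125e-06 kg/m³ = 0.001125 mg/L = 1.125 µg/L.

1.13 µg/L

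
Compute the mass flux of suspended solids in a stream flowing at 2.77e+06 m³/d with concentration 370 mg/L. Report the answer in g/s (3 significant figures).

11900 g/s

2.77e+06 m³/d = 32.06 m³/s.
Mass flux = Q·C = 32.06 m³/s × 370 g/m³ = 1.186e+04 g/s.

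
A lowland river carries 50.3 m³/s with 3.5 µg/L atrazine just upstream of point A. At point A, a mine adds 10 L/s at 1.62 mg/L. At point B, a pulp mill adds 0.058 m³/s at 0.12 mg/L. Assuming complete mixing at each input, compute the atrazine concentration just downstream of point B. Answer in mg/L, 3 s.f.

3.5 µg/L = 0.0035 mg/L.
10 L/s = 0.01 m³/s.
After input A: C = (50.3·0.0035 + 0.01·1.62) / 50.31 = 0.003821 mg/L.
After input B: C = (50.31·0.003821 + 0.058·0.12) / 50.37 = 0.003955 mg/L.

0.00396 mg/L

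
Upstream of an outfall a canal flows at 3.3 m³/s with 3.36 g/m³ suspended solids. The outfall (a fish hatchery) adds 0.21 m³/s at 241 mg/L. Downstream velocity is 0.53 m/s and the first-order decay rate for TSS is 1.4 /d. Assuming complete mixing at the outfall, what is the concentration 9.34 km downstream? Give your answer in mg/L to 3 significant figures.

After complete mixing, C₀ = (0.21·241 + 3.3·3.36) / 3.51 = 17.58 mg/L.
Travel time t = 9340 m / 0.53 m/s = 1.762e+04 s = 0.204 d.
C = 17.58·exp(−1.4·0.204) = 17.58·0.7516 = 13.21 mg/L.

13.2 mg/L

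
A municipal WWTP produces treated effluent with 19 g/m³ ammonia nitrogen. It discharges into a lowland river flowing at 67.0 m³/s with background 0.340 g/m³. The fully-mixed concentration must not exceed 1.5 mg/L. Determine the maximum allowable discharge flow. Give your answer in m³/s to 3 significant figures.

Mass balance at complete mixing: C_std·(Q_w + Q_r) = Q_w·C_e + Q_r·C_b.
Rearranging, Q_w = Q_r·(C_std − C_b)/(C_e − C_std) = 67.0·(1.5 − 0.34) / (19 − 1.5) = 4.441 m³/s.

4.44 m³/s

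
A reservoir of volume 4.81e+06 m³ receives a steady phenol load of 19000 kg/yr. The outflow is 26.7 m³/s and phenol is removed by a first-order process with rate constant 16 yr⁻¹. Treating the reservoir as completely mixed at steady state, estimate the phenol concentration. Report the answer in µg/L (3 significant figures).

Outflow Q = 26.7 m³/s × 3.156e+07 s/yr = 8.426e+08 m³/yr.
Steady-state CSTR mass balance: W = Q·C + k·V·C, so C = W/(Q + kV).
Q + kV = 8.426e+08 + 16·4.81e+06 = 9.195e+08 m³/yr.
C = 19000/9.195e+08 = 2.066e-05 kg/m³ = 0.02066 mg/L = 20.66 µg/L.

20.7 µg/L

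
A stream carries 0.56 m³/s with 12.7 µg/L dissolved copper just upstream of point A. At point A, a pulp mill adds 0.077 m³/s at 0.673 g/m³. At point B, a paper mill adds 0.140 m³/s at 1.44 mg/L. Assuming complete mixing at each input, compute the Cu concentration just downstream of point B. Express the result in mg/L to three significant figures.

12.7 µg/L = 0.0127 mg/L.
After input A: C = (0.56·0.0127 + 0.077·0.673) / 0.637 = 0.09252 mg/L.
After input B: C = (0.637·0.09252 + 0.14·1.44) / 0.777 = 0.3353 mg/L.

0.335 mg/L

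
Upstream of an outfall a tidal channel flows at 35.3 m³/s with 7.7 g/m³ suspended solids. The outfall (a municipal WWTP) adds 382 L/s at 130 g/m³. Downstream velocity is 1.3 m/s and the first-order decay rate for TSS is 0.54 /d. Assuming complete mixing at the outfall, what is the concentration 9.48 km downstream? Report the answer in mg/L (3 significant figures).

8.61 mg/L

382 L/s = 0.382 m³/s.
After complete mixing, C₀ = (0.382·130 + 35.3·7.7) / 35.68 = 9.009 mg/L.
Travel time t = 9480 m / 1.3 m/s = 7292 s = 0.0844 d.
C = 9.009·exp(−0.54·0.0844) = 9.009·0.9554 = 8.608 mg/L.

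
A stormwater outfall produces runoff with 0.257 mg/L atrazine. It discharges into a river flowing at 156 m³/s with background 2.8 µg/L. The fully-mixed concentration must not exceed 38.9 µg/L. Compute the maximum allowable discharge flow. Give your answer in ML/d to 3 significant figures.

2230 ML/d

2.8 µg/L = 0.0028 mg/L.
38.9 µg/L = 0.0389 mg/L.
Mass balance at complete mixing: C_std·(Q_w + Q_r) = Q_w·C_e + Q_r·C_b.
Rearranging, Q_w = Q_r·(C_std − C_b)/(C_e − C_std) = 156·(0.0389 − 0.0028) / (0.257 − 0.0389) = 25.82 m³/s.
= 2231 ML/d.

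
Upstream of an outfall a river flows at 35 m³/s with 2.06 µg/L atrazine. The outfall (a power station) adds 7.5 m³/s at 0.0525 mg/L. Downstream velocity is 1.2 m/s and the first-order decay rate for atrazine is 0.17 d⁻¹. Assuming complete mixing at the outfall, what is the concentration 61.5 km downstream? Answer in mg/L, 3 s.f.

2.06 µg/L = 0.00206 mg/L.
After complete mixing, C₀ = (7.5·0.0525 + 35·0.00206) / 42.5 = 0.01096 mg/L.
Travel time t = 6.15e+04 m / 1.2 m/s = 5.125e+04 s = 0.5932 d.
C = 0.01096·exp(−0.17·0.5932) = 0.01096·0.9041 = 0.00991 mg/L.

0.00991 mg/L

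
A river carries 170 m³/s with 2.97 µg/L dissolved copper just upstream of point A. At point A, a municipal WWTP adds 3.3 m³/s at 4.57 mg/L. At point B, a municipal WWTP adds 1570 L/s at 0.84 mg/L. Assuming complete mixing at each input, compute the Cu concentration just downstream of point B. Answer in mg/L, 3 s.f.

2.97 µg/L = 0.00297 mg/L.
After input A: C = (170·0.00297 + 3.3·4.57) / 173.3 = 0.08994 mg/L.
1570 L/s = 1.57 m³/s.
After input B: C = (173.3·0.08994 + 1.57·0.84) / 174.9 = 0.09667 mg/L.

0.0967 mg/L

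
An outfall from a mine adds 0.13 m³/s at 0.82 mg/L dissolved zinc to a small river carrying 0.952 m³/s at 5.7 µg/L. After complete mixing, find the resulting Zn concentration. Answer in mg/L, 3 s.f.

0.104 mg/L

5.7 µg/L = 0.0057 mg/L.
By mass balance at complete mixing, C = (0.13·0.82 + 0.952·0.0057) / (0.13 + 0.952) = 0.112/1.082 = 0.1035 mg/L.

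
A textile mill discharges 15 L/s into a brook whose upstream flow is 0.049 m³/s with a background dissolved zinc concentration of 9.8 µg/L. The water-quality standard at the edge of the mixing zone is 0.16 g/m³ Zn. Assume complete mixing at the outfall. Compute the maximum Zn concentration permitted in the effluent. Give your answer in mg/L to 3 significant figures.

15 L/s = 0.015 m³/s.
9.8 µg/L = 0.0098 mg/L.
Mass balance: 0.16·0.064 = 0.015·Cₑ + 0.049·0.0098.
Cₑ = (0.01024 − 0.0004802) / 0.015 = 0.6507 mg/L.

0.651 mg/L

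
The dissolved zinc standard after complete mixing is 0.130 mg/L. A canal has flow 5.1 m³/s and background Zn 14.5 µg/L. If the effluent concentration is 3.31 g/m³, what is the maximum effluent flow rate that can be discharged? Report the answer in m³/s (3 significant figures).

0.185 m³/s

14.5 µg/L = 0.0145 mg/L.
Mass balance at complete mixing: C_std·(Q_w + Q_r) = Q_w·C_e + Q_r·C_b.
Rearranging, Q_w = Q_r·(C_std − C_b)/(C_e − C_std) = 5.1·(0.13 − 0.0145) / (3.31 − 0.13) = 0.1852 m³/s.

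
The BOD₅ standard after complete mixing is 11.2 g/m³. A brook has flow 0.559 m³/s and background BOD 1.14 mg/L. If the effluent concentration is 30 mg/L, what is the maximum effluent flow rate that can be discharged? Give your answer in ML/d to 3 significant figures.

Mass balance at complete mixing: C_std·(Q_w + Q_r) = Q_w·C_e + Q_r·C_b.
Rearranging, Q_w = Q_r·(C_std − C_b)/(C_e − C_std) = 0.559·(11.2 − 1.14) / (30 − 11.2) = 0.2991 m³/s.
= 25.84 ML/d.

25.8 ML/d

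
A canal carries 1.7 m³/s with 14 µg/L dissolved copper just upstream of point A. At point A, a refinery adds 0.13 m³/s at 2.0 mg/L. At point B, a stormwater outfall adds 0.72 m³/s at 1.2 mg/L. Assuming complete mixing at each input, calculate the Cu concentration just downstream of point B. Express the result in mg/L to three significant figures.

14 µg/L = 0.014 mg/L.
After input A: C = (1.7·0.014 + 0.13·2) / 1.83 = 0.1551 mg/L.
After input B: C = (1.83·0.1551 + 0.72·1.2) / 2.55 = 0.4501 mg/L.

0.450 mg/L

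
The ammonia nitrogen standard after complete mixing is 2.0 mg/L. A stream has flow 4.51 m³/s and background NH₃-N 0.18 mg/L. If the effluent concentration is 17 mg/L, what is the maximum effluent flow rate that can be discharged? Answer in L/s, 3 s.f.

547 L/s

Mass balance at complete mixing: C_std·(Q_w + Q_r) = Q_w·C_e + Q_r·C_b.
Rearranging, Q_w = Q_r·(C_std − C_b)/(C_e − C_std) = 4.51·(2 − 0.18) / (17 − 2) = 0.5472 m³/s.
= 547.2 L/s.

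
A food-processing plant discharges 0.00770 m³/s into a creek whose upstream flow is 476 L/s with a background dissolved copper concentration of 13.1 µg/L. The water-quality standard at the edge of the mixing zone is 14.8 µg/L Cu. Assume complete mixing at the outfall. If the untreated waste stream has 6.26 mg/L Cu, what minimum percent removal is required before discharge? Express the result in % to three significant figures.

476 L/s = 0.476 m³/s.
13.1 µg/L = 0.0131 mg/L.
14.8 µg/L = 0.0148 mg/L.
Mass balance: 0.0148·0.4837 = 0.0077·Cₑ + 0.476·0.0131.
Cₑ = (0.007159 − 0.006236) / 0.0077 = 0.1199 mg/L.
Required removal = 1 − 0.1199/6.26 = 98.08 %.

98.1 %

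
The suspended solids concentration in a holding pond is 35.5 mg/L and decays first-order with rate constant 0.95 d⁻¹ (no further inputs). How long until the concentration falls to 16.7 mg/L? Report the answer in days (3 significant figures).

t = ln(C₀/C)/k = ln(35.5/16.7)/0.95 = 0.7541/0.95 = 0.7938 d.

0.794 d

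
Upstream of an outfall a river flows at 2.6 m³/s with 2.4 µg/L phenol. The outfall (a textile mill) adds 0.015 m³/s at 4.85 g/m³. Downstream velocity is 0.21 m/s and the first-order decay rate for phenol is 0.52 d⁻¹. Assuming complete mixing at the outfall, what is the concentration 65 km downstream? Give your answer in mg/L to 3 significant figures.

0.00469 mg/L

2.4 µg/L = 0.0024 mg/L.
After complete mixing, C₀ = (0.015·4.85 + 2.6·0.0024) / 2.615 = 0.03021 mg/L.
Travel time t = 6.5e+04 m / 0.21 m/s = 3.095e+05 s = 3.582 d.
C = 0.03021·exp(−0.52·3.582) = 0.03021·0.1552 = 0.004689 mg/L.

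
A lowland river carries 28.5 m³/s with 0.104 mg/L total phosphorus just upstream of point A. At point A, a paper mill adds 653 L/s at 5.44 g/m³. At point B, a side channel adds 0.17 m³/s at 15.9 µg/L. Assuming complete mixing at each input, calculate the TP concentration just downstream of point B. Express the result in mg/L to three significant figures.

653 L/s = 0.653 m³/s.
After input A: C = (28.5·0.104 + 0.653·5.44) / 29.15 = 0.2235 mg/L.
15.9 µg/L = 0.0159 mg/L.
After input B: C = (29.15·0.2235 + 0.17·0.0159) / 29.32 = 0.2223 mg/L.

0.222 mg/L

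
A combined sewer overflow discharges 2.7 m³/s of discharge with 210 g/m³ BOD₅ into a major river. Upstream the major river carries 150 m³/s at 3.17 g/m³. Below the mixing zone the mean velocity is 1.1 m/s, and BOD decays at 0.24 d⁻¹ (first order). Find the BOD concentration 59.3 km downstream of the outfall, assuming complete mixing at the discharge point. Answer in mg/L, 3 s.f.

After complete mixing, C₀ = (2.7·210 + 150·3.17) / 152.7 = 6.827 mg/L.
Travel time t = 5.93e+04 m / 1.1 m/s = 5.391e+04 s = 0.6239 d.
C = 6.827·exp(−0.24·0.6239) = 6.827·0.8609 = 5.878 mg/L.

5.88 mg/L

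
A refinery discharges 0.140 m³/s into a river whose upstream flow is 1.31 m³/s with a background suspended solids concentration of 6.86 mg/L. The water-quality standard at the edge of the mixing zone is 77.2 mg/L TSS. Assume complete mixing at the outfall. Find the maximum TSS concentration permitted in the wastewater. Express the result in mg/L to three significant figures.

735 mg/L

Mass balance: 77.2·1.45 = 0.14·Cₑ + 1.31·6.86.
Cₑ = (111.9 − 8.987) / 0.14 = 735.4 mg/L.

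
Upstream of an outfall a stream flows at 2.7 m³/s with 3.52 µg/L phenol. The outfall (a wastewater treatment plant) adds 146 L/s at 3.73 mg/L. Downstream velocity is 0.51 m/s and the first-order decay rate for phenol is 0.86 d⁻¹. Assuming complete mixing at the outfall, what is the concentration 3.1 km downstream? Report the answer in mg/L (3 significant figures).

146 L/s = 0.146 m³/s.
3.52 µg/L = 0.00352 mg/L.
After complete mixing, C₀ = (0.146·3.73 + 2.7·0.00352) / 2.846 = 0.1947 mg/L.
Travel time t = 3100 m / 0.51 m/s = 6078 s = 0.07035 d.
C = 0.1947·exp(−0.86·0.07035) = 0.1947·0.9413 = 0.1833 mg/L.

0.183 mg/L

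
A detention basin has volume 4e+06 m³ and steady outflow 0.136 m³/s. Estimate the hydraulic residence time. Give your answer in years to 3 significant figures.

Q = 0.136 m³/s × 3.156e+07 s/yr = 4.292e+06 m³/yr.
Hydraulic residence time τ = V/Q = 4e+06/4.292e+06 = 0.932 yr.

0.932 yr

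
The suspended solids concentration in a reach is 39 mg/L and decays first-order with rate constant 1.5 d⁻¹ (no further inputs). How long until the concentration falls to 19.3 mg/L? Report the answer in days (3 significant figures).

t = ln(C₀/C)/k = ln(39/19.3)/1.5 = 0.7035/1.5 = 0.469 d.

0.469 d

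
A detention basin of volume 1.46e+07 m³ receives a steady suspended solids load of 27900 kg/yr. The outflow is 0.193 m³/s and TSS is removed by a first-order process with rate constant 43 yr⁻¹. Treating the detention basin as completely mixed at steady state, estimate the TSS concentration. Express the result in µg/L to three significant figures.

Outflow Q = 0.193 m³/s × 3.156e+07 s/yr = 6.091e+06 m³/yr.
Steady-state CSTR mass balance: W = Q·C + k·V·C, so C = W/(Q + kV).
Q + kV = 6.091e+06 + 43·1.46e+07 = 6.339e+08 m³/yr.
C = 27900/6.339e+08 = 4.401e-05 kg/m³ = 0.04401 mg/L = 44.01 µg/L.

44.0 µg/L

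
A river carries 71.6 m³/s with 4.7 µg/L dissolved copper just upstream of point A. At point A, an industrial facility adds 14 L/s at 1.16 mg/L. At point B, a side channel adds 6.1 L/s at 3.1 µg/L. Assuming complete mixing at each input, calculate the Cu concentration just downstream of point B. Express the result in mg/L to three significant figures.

4.7 µg/L = 0.0047 mg/L.
14 L/s = 0.014 m³/s.
After input A: C = (71.6·0.0047 + 0.014·1.16) / 71.61 = 0.004926 mg/L.
6.1 L/s = 0.0061 m³/s.
3.1 µg/L = 0.0031 mg/L.
After input B: C = (71.61·0.004926 + 0.0061·0.0031) / 71.62 = 0.004926 mg/L.

0.00493 mg/L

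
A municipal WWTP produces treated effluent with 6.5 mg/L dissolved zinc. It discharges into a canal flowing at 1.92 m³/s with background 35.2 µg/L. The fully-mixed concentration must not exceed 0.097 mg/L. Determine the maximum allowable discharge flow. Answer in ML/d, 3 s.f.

35.2 µg/L = 0.0352 mg/L.
Mass balance at complete mixing: C_std·(Q_w + Q_r) = Q_w·C_e + Q_r·C_b.
Rearranging, Q_w = Q_r·(C_std − C_b)/(C_e − C_std) = 1.92·(0.097 − 0.0352) / (6.5 − 0.097) = 0.01853 m³/s.
= 1.601 ML/d.

1.60 ML/d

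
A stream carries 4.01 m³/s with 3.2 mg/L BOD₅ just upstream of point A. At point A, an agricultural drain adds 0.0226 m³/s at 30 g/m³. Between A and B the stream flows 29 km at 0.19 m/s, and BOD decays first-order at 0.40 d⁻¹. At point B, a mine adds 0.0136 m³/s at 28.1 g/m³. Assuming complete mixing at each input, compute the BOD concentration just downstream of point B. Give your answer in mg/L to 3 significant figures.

1.74 mg/L

After input A: C = (4.01·3.2 + 0.0226·30) / 4.033 = 3.35 mg/L.
Over the 29 km reach to input B (t = 1.526e+05 s = 1.767 d), decay gives C = 3.35·exp(−0.40·1.767) = 1.653 mg/L.
After input B: C = (4.033·1.653 + 0.0136·28.1) / 4.046 = 1.742 mg/L.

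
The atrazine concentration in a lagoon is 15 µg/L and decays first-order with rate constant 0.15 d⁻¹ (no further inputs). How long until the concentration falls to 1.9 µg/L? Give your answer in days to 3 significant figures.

13.8 d

t = ln(C₀/C)/k = ln(15/1.9)/0.15 = 2.066/0.15 = 13.77 d.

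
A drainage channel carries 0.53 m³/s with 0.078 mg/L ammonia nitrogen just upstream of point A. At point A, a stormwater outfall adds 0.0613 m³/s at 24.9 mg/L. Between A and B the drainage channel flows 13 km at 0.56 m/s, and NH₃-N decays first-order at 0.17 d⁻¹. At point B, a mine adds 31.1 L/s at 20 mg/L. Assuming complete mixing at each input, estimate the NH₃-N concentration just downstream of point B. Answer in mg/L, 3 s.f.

3.41 mg/L

After input A: C = (0.53·0.078 + 0.0613·24.9) / 0.5913 = 2.651 mg/L.
Over the 13 km reach to input B (t = 2.321e+04 s = 0.2687 d), decay gives C = 2.651·exp(−0.17·0.2687) = 2.533 mg/L.
31.1 L/s = 0.0311 m³/s.
After input B: C = (0.5913·2.533 + 0.0311·20) / 0.6224 = 3.406 mg/L.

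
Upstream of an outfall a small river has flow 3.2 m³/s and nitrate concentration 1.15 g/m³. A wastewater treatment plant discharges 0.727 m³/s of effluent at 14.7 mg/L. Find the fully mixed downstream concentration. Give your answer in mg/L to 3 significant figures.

By mass balance at complete mixing, C = (0.727·14.7 + 3.2·1.15) / (0.727 + 3.2) = 14.37/3.927 = 3.658 mg/L.

3.66 mg/L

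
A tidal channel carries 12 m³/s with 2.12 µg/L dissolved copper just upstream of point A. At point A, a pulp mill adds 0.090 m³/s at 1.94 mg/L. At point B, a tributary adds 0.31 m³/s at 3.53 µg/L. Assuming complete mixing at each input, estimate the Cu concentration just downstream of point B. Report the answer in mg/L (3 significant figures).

0.0162 mg/L

2.12 µg/L = 0.00212 mg/L.
After input A: C = (12·0.00212 + 0.09·1.94) / 12.09 = 0.01655 mg/L.
3.53 µg/L = 0.00353 mg/L.
After input B: C = (12.09·0.01655 + 0.31·0.00353) / 12.4 = 0.01622 mg/L.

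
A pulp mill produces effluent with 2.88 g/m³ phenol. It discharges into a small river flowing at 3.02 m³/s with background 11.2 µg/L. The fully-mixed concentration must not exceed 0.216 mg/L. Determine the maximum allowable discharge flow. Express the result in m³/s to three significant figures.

0.232 m³/s

11.2 µg/L = 0.0112 mg/L.
Mass balance at complete mixing: C_std·(Q_w + Q_r) = Q_w·C_e + Q_r·C_b.
Rearranging, Q_w = Q_r·(C_std − C_b)/(C_e − C_std) = 3.02·(0.216 − 0.0112) / (2.88 − 0.216) = 0.2322 m³/s.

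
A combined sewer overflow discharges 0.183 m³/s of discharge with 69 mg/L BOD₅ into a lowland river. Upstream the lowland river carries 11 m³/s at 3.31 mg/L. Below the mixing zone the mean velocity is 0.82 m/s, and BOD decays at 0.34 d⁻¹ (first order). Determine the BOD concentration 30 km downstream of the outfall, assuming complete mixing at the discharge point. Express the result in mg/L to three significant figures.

After complete mixing, C₀ = (0.183·69 + 11·3.31) / 11.18 = 4.385 mg/L.
Travel time t = 3e+04 m / 0.82 m/s = 3.659e+04 s = 0.4234 d.
C = 4.385·exp(−0.34·0.4234) = 4.385·0.8659 = 3.797 mg/L.

3.80 mg/L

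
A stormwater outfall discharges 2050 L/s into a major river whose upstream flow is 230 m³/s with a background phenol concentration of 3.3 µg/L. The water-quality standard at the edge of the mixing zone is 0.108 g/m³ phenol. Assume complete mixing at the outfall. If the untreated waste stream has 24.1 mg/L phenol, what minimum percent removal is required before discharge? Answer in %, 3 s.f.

50.8 %

2050 L/s = 2.05 m³/s.
3.3 µg/L = 0.0033 mg/L.
Mass balance: 0.108·232.1 = 2.05·Cₑ + 230·0.0033.
Cₑ = (25.06 − 0.759) / 2.05 = 11.85 mg/L.
Required removal = 1 − 11.85/24.1 = 50.81 %.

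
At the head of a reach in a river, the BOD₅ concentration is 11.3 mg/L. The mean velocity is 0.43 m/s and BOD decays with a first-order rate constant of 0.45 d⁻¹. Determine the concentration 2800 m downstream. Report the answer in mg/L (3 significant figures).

10.9 mg/L

Travel time t = 2800 m / 0.43 m/s = 2800/0.43 = 6512 s = 0.07537 d.
First-order decay: C = 11.3·exp(−0.45·0.07537) = 11.3·0.9667 = 10.92 mg/L.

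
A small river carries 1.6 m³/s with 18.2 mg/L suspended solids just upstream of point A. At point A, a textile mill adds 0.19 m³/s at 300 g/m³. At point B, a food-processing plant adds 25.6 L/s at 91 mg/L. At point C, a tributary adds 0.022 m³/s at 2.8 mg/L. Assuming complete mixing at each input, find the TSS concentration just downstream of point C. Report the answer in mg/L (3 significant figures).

After input A: C = (1.6·18.2 + 0.19·300) / 1.79 = 48.11 mg/L.
25.6 L/s = 0.0256 m³/s.
After input B: C = (1.79·48.11 + 0.0256·91) / 1.816 = 48.72 mg/L.
After input C: C = (1.816·48.72 + 0.022·2.8) / 1.838 = 48.17 mg/L.

48.2 mg/L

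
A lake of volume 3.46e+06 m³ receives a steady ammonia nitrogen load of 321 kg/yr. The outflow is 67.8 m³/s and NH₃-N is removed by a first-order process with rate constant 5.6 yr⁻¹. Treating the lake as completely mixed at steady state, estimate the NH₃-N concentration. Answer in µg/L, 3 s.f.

Outflow Q = 67.8 m³/s × 3.156e+07 s/yr = 2.14e+09 m³/yr.
Steady-state CSTR mass balance: W = Q·C + k·V·C, so C = W/(Q + kV).
Q + kV = 2.14e+09 + 5.6·3.46e+06 = 2.159e+09 m³/yr.
C = 321/2.159e+09 = 1.487e-07 kg/m³ = 0.0001487 mg/L = 0.1487 µg/L.

0.149 µg/L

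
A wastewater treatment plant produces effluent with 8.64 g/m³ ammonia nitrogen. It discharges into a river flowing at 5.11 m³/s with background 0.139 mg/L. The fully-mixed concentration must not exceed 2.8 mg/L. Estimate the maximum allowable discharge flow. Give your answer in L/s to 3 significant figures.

2330 L/s

Mass balance at complete mixing: C_std·(Q_w + Q_r) = Q_w·C_e + Q_r·C_b.
Rearranging, Q_w = Q_r·(C_std − C_b)/(C_e − C_std) = 5.11·(2.8 − 0.139) / (8.64 − 2.8) = 2.328 m³/s.
= 2328 L/s.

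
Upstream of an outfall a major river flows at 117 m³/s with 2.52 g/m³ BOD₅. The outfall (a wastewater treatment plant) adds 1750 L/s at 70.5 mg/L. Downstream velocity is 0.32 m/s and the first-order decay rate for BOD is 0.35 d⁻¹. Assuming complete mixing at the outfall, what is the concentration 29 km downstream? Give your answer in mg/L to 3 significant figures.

1750 L/s = 1.75 m³/s.
After complete mixing, C₀ = (1.75·70.5 + 117·2.52) / 118.8 = 3.522 mg/L.
Travel time t = 2.9e+04 m / 0.32 m/s = 9.062e+04 s = 1.049 d.
C = 3.522·exp(−0.35·1.049) = 3.522·0.6927 = 2.44 mg/L.

2.44 mg/L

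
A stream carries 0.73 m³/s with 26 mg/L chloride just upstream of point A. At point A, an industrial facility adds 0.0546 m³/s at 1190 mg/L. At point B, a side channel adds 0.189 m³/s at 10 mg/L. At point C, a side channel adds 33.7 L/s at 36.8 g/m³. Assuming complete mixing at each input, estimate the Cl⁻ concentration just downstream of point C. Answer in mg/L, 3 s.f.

86.5 mg/L

After input A: C = (0.73·26 + 0.0546·1190) / 0.7846 = 107 mg/L.
After input B: C = (0.7846·107 + 0.189·10) / 0.9736 = 88.17 mg/L.
33.7 L/s = 0.0337 m³/s.
After input C: C = (0.9736·88.17 + 0.0337·36.8) / 1.007 = 86.45 mg/L.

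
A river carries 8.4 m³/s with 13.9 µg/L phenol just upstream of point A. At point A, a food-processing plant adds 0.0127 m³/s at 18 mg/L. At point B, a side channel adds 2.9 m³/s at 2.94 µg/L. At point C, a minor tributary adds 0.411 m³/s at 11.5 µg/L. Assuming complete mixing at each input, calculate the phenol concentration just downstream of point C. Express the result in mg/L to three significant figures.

13.9 µg/L = 0.0139 mg/L.
After input A: C = (8.4·0.0139 + 0.0127·18) / 8.413 = 0.04105 mg/L.
2.94 µg/L = 0.00294 mg/L.
After input B: C = (8.413·0.04105 + 2.9·0.00294) / 11.31 = 0.03128 mg/L.
11.5 µg/L = 0.0115 mg/L.
After input C: C = (11.31·0.03128 + 0.411·0.0115) / 11.72 = 0.03059 mg/L.

0.0306 mg/L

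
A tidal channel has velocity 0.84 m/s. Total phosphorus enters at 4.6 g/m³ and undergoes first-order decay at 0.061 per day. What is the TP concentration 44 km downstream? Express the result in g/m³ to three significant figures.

Travel time t = 44 km / 0.84 m/s = 4.4e+04/0.84 = 5.238e+04 s = 0.6063 d.
First-order decay: C = 4.6·exp(−0.061·0.6063) = 4.6·0.9637 = 4.433 g/m³.

4.43 g/m³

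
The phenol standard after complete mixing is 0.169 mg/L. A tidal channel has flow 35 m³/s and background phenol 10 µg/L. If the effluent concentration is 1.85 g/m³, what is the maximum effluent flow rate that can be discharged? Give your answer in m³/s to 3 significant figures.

10 µg/L = 0.01 mg/L.
Mass balance at complete mixing: C_std·(Q_w + Q_r) = Q_w·C_e + Q_r·C_b.
Rearranging, Q_w = Q_r·(C_std − C_b)/(C_e − C_std) = 35·(0.169 − 0.01) / (1.85 − 0.169) = 3.311 m³/s.

3.31 m³/s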